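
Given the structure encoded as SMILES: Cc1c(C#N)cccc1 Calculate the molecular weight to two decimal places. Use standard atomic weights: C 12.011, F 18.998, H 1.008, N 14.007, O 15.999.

First, the molecular formula is C8H7N (counting implicit H from valence).
  C: 8 × 12.011 = 96.088
  H: 7 × 1.008 = 7.056
  N: 1 × 14.007 = 14.007
Sum: 8×12.011 + 7×1.008 + 1×14.007 = 117.151 → 117.15 g/mol.

117.15 g/mol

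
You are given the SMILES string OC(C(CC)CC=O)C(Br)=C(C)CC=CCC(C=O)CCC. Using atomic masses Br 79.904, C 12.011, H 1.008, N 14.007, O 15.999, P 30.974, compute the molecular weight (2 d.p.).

373.33 g/mol

First, the molecular formula is C18H29BrO3 (counting implicit H from valence).
  Br: 1 × 79.904 = 79.904
  C: 18 × 12.011 = 216.198
  H: 29 × 1.008 = 29.232
  O: 3 × 15.999 = 47.997
Sum: 1×79.904 + 18×12.011 + 29×1.008 + 3×15.999 = 373.331 → 373.33 g/mol.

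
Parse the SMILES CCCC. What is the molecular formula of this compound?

Walk through each heavy atom and fill implicit hydrogens from standard valence (C 4, N 3, O 2, S 2, halogen 1):
  atom 1: C, bond orders sum to 1 (valence 4) → 3 H
  atom 2: C, bond orders sum to 2 (valence 4) → 2 H
  atom 3: C, bond orders sum to 2 (valence 4) → 2 H
  atom 4: C, bond orders sum to 1 (valence 4) → 3 H
Totals → C:4, H:10.

C4H10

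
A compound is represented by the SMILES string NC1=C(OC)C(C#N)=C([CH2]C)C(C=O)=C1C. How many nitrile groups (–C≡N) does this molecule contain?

The nitrile motif appears at heavy-atom position 7 in the SMILES.
Other groups present: 1 aldehyde, 1 ether, 1 primary amine.
Nitrile count: 1.

1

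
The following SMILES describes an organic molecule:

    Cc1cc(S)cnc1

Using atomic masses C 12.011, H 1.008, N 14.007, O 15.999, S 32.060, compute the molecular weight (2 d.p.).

125.19 g/mol

First, the molecular formula is C6H7NS (counting implicit H from valence).
  C: 6 × 12.011 = 72.066
  H: 7 × 1.008 = 7.056
  N: 1 × 14.007 = 14.007
  S: 1 × 32.060 = 32.060
Sum: 6×12.011 + 7×1.008 + 1×14.007 + 1×32.060 = 125.189 → 125.19 g/mol.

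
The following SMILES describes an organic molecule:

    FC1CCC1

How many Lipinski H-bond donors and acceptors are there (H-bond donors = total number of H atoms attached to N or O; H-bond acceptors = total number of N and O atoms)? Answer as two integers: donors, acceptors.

0, 0

Donors: find every N or O and count the H atoms it carries.
  (no N or O atoms present)
Lipinski HBD = 0.
Acceptors: N atoms = 0, O atoms = 0 → HBA = 0.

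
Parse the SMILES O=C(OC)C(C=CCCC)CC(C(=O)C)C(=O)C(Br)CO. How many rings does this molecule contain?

In SMILES, each pair of matching ring-closure digits denotes one ring-closing bond; the number of such bonds equals the number of independent rings.
Ring-closure bonds here: 0.

0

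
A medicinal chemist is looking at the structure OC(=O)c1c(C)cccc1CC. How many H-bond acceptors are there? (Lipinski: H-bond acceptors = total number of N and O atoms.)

2

N atoms: 0; O atoms: 2.
Lipinski HBA = 0 + 2 = 2.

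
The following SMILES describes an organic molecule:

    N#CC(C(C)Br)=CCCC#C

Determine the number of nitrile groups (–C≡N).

1

The nitrile motif appears at heavy-atom position 2 in the SMILES.
Other groups present: 1 alkene, 1 alkyne.
Nitrile count: 1.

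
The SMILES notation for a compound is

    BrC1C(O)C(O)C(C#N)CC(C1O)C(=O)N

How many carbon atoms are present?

Count every carbon token in the SMILES (each C, including those in ring-closure positions and inside branches).
Carbon count: 9.

9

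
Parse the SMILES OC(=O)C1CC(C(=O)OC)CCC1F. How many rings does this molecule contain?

1

In SMILES, each pair of matching ring-closure digits denotes one ring-closing bond; the number of such bonds equals the number of independent rings.
Ring-closure bonds here: 1.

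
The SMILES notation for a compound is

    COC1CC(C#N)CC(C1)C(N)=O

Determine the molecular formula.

C9H14N2O2

Walk through each heavy atom and fill implicit hydrogens from standard valence (C 4, N 3, O 2, S 2, halogen 1):
  atom 1: C, bond orders sum to 1 (valence 4) → 3 H
  atom 2: O, bond orders sum to 2 (valence 2) → 0 H
  atom 3: C, bond orders sum to 3 (valence 4) → 1 H
  atom 4: C, bond orders sum to 2 (valence 4) → 2 H
  atom 5: C, bond orders sum to 3 (valence 4) → 1 H
  atom 6: C, bond orders sum to 4 (valence 4) → 0 H
  atom 7: N, bond orders sum to 3 (valence 3) → 0 H
  atom 8: C, bond orders sum to 2 (valence 4) → 2 H
  atom 9: C, bond orders sum to 3 (valence 4) → 1 H
  atom 10: C, bond orders sum to 2 (valence 4) → 2 H
  atom 11: C, bond orders sum to 4 (valence 4) → 0 H
  atom 12: N, bond orders sum to 1 (valence 3) → 2 H
  atom 13: O, bond orders sum to 2 (valence 2) → 0 H
Totals → C:9, H:14, N:2, O:2.
In Hill order: C9H14N2O2.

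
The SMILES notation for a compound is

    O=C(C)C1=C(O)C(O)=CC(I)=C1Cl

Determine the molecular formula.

Walk through each heavy atom and fill implicit hydrogens from standard valence (C 4, N 3, O 2, S 2, halogen 1):
  atom 1: O, bond orders sum to 2 (valence 2) → 0 H
  atom 2: C, bond orders sum to 4 (valence 4) → 0 H
  atom 3: C, bond orders sum to 1 (valence 4) → 3 H
  atom 4: C, bond orders sum to 4 (valence 4) → 0 H
  atom 5: C, bond orders sum to 4 (valence 4) → 0 H
  atom 6: O, bond orders sum to 1 (valence 2) → 1 H
  atom 7: C, bond orders sum to 4 (valence 4) → 0 H
  atom 8: O, bond orders sum to 1 (valence 2) → 1 H
  atom 9: C, bond orders sum to 3 (valence 4) → 1 H
  atom 10: C, bond orders sum to 4 (valence 4) → 0 H
  atom 11: I (halogen, monovalent) → 0 H
  atom 12: C, bond orders sum to 4 (valence 4) → 0 H
  atom 13: Cl (halogen, monovalent) → 0 H
Totals → C:8, H:6, Cl:1, I:1, O:3.

C8H6ClIO3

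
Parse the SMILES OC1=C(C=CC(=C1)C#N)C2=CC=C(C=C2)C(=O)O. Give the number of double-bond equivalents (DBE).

Degree of unsaturation = (number of rings) + (number of π bonds).
Ring closures in the SMILES: 2.
π bonds: 7 double bonds (each 1 DoU), 1 triple bond (each 2 DoU) → 9 DoU from unsaturation.
Total DoU = 2 + 9 = 11.

11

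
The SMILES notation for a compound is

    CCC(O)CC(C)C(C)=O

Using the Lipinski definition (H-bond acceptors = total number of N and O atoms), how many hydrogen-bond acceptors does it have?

2

N atoms: 0; O atoms: 2.
Lipinski HBA = 0 + 2 = 2.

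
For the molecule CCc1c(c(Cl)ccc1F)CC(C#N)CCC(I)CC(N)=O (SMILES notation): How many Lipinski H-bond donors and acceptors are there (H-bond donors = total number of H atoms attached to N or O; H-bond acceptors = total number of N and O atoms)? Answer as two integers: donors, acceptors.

Donors: find every N or O and count the H atoms it carries.
  atom 14 (N): bond orders sum to 3 → 0 H
  atom 21 (N): bond orders sum to 1 → 2 H
  atom 22 (O): bond orders sum to 2 → 0 H
Lipinski HBD = 2.
Acceptors: N atoms = 2, O atoms = 1 → HBA = 3.

2, 3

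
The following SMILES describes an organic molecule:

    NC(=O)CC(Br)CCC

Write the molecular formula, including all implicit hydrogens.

C6H12BrNO

Walk through each heavy atom and fill implicit hydrogens from standard valence (C 4, N 3, O 2, S 2, halogen 1):
  atom 1: N, bond orders sum to 1 (valence 3) → 2 H
  atom 2: C, bond orders sum to 4 (valence 4) → 0 H
  atom 3: O, bond orders sum to 2 (valence 2) → 0 H
  atom 4: C, bond orders sum to 2 (valence 4) → 2 H
  atom 5: C, bond orders sum to 3 (valence 4) → 1 H
  atom 6: Br (halogen, monovalent) → 0 H
  atom 7: C, bond orders sum to 2 (valence 4) → 2 H
  atom 8: C, bond orders sum to 2 (valence 4) → 2 H
  atom 9: C, bond orders sum to 1 (valence 4) → 3 H
Totals → C:6, H:12, Br:1, N:1, O:1.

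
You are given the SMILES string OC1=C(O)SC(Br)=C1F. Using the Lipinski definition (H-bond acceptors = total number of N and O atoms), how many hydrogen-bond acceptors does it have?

2

N atoms: 0; O atoms: 2.
Lipinski HBA = 0 + 2 = 2.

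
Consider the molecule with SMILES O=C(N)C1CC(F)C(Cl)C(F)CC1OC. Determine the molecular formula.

Walk through each heavy atom and fill implicit hydrogens from standard valence (C 4, N 3, O 2, S 2, halogen 1):
  atom 1: O, bond orders sum to 2 (valence 2) → 0 H
  atom 2: C, bond orders sum to 4 (valence 4) → 0 H
  atom 3: N, bond orders sum to 1 (valence 3) → 2 H
  atom 4: C, bond orders sum to 3 (valence 4) → 1 H
  atom 5: C, bond orders sum to 2 (valence 4) → 2 H
  atom 6: C, bond orders sum to 3 (valence 4) → 1 H
  atom 7: F (halogen, monovalent) → 0 H
  atom 8: C, bond orders sum to 3 (valence 4) → 1 H
  atom 9: Cl (halogen, monovalent) → 0 H
  atom 10: C, bond orders sum to 3 (valence 4) → 1 H
  atom 11: F (halogen, monovalent) → 0 H
  atom 12: C, bond orders sum to 2 (valence 4) → 2 H
  atom 13: C, bond orders sum to 3 (valence 4) → 1 H
  atom 14: O, bond orders sum to 2 (valence 2) → 0 H
  atom 15: C, bond orders sum to 1 (valence 4) → 3 H
Totals → C:9, H:14, Cl:1, F:2, N:1, O:2.

C9H14ClF2NO2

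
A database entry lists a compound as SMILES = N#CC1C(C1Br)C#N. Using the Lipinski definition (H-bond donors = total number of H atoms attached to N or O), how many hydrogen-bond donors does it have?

0

Donors: find every N or O and count the H atoms it carries.
  atom 1 (N): bond orders sum to 3 → 0 H
  atom 8 (N): bond orders sum to 3 → 0 H
Lipinski HBD = 0.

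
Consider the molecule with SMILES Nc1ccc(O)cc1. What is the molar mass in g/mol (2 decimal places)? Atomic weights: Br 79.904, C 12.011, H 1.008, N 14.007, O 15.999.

First, the molecular formula is C6H7NO (counting implicit H from valence).
  C: 6 × 12.011 = 72.066
  H: 7 × 1.008 = 7.056
  N: 1 × 14.007 = 14.007
  O: 1 × 15.999 = 15.999
Sum: 6×12.011 + 7×1.008 + 1×14.007 + 1×15.999 = 109.128 → 109.13 g/mol.

109.13 g/mol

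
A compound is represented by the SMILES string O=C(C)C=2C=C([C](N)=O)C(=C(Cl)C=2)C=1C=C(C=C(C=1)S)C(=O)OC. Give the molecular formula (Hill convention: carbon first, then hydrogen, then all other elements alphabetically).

Walk through each heavy atom and fill implicit hydrogens from standard valence (C 4, N 3, O 2, S 2, halogen 1):
  atom 1: O, bond orders sum to 2 (valence 2) → 0 H
  atom 2: C, bond orders sum to 4 (valence 4) → 0 H
  atom 3: C, bond orders sum to 1 (valence 4) → 3 H
  atom 4: C, bond orders sum to 4 (valence 4) → 0 H
  atom 5: C, bond orders sum to 3 (valence 4) → 1 H
  atom 6: C, bond orders sum to 4 (valence 4) → 0 H
  atom 7: C with explicit H count 0
  atom 8: N, bond orders sum to 1 (valence 3) → 2 H
  atom 9: O, bond orders sum to 2 (valence 2) → 0 H
  atom 10: C, bond orders sum to 4 (valence 4) → 0 H
  atom 11: C, bond orders sum to 4 (valence 4) → 0 H
  atom 12: Cl (halogen, monovalent) → 0 H
  atom 13: C, bond orders sum to 3 (valence 4) → 1 H
  atom 14: C, bond orders sum to 4 (valence 4) → 0 H
  atom 15: C, bond orders sum to 3 (valence 4) → 1 H
  atom 16: C, bond orders sum to 4 (valence 4) → 0 H
  atom 17: C, bond orders sum to 3 (valence 4) → 1 H
  atom 18: C, bond orders sum to 4 (valence 4) → 0 H
  atom 19: C, bond orders sum to 3 (valence 4) → 1 H
  atom 20: S, bond orders sum to 1 (valence 2) → 1 H
  atom 21: C, bond orders sum to 4 (valence 4) → 0 H
  atom 22: O, bond orders sum to 2 (valence 2) → 0 H
  atom 23: O, bond orders sum to 2 (valence 2) → 0 H
  atom 24: C, bond orders sum to 1 (valence 4) → 3 H
Totals → C:17, H:14, Cl:1, N:1, O:4, S:1.
In Hill order: C17H14ClNO4S.

C17H14ClNO4S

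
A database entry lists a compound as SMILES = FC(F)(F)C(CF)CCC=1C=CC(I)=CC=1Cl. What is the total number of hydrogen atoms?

Walk through each heavy atom and fill implicit hydrogens from standard valence (C 4, N 3, O 2, S 2, halogen 1):
  atom 1: F (halogen, monovalent) → 0 H
  atom 2: C, bond orders sum to 4 (valence 4) → 0 H
  atom 3: F (halogen, monovalent) → 0 H
  atom 4: F (halogen, monovalent) → 0 H
  atom 5: C, bond orders sum to 3 (valence 4) → 1 H
  atom 6: C, bond orders sum to 2 (valence 4) → 2 H
  atom 7: F (halogen, monovalent) → 0 H
  atom 8: C, bond orders sum to 2 (valence 4) → 2 H
  atom 9: C, bond orders sum to 2 (valence 4) → 2 H
  atom 10: C, bond orders sum to 4 (valence 4) → 0 H
  atom 11: C, bond orders sum to 3 (valence 4) → 1 H
  atom 12: C, bond orders sum to 3 (valence 4) → 1 H
  atom 13: C, bond orders sum to 4 (valence 4) → 0 H
  atom 14: I (halogen, monovalent) → 0 H
  atom 15: C, bond orders sum to 3 (valence 4) → 1 H
  atom 16: C, bond orders sum to 4 (valence 4) → 0 H
  atom 17: Cl (halogen, monovalent) → 0 H
Total hydrogens: 10.

10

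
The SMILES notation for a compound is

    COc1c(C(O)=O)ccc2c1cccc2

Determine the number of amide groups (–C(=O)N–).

Scan the SMILES for the amide motif — none present.
Groups that are present: 1 carboxylic acid, 1 ether.

0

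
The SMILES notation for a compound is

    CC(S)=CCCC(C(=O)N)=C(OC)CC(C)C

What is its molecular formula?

Walk through each heavy atom and fill implicit hydrogens from standard valence (C 4, N 3, O 2, S 2, halogen 1):
  atom 1: C, bond orders sum to 1 (valence 4) → 3 H
  atom 2: C, bond orders sum to 4 (valence 4) → 0 H
  atom 3: S, bond orders sum to 1 (valence 2) → 1 H
  atom 4: C, bond orders sum to 3 (valence 4) → 1 H
  atom 5: C, bond orders sum to 2 (valence 4) → 2 H
  atom 6: C, bond orders sum to 2 (valence 4) → 2 H
  atom 7: C, bond orders sum to 4 (valence 4) → 0 H
  atom 8: C, bond orders sum to 4 (valence 4) → 0 H
  atom 9: O, bond orders sum to 2 (valence 2) → 0 H
  atom 10: N, bond orders sum to 1 (valence 3) → 2 H
  atom 11: C, bond orders sum to 4 (valence 4) → 0 H
  atom 12: O, bond orders sum to 2 (valence 2) → 0 H
  atom 13: C, bond orders sum to 1 (valence 4) → 3 H
  atom 14: C, bond orders sum to 2 (valence 4) → 2 H
  atom 15: C, bond orders sum to 3 (valence 4) → 1 H
  atom 16: C, bond orders sum to 1 (valence 4) → 3 H
  atom 17: C, bond orders sum to 1 (valence 4) → 3 H
Totals → C:13, H:23, N:1, O:2, S:1.
In Hill order: C13H23NO2S.

C13H23NO2S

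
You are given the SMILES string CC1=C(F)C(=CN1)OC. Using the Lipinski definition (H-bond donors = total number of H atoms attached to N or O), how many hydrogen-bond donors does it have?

1

Donors: find every N or O and count the H atoms it carries.
  atom 7 (N): bond orders sum to 2 → 1 H
  atom 8 (O): bond orders sum to 2 → 0 H
Lipinski HBD = 1.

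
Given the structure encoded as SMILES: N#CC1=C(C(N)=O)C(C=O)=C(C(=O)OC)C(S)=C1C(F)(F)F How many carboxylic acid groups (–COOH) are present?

0

Scan the SMILES for the carboxylic acid motif — none present.
Groups that are present: 1 aldehyde, 1 amide, 1 ester, 1 nitrile, 1 thiol.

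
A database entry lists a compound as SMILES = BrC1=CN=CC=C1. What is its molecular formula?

Walk through each heavy atom and fill implicit hydrogens from standard valence (C 4, N 3, O 2, S 2, halogen 1):
  atom 1: Br (halogen, monovalent) → 0 H
  atom 2: C, bond orders sum to 4 (valence 4) → 0 H
  atom 3: C, bond orders sum to 3 (valence 4) → 1 H
  atom 4: N, bond orders sum to 3 (valence 3) → 0 H
  atom 5: C, bond orders sum to 3 (valence 4) → 1 H
  atom 6: C, bond orders sum to 3 (valence 4) → 1 H
  atom 7: C, bond orders sum to 3 (valence 4) → 1 H
Totals → C:5, H:4, Br:1, N:1.

C5H4BrN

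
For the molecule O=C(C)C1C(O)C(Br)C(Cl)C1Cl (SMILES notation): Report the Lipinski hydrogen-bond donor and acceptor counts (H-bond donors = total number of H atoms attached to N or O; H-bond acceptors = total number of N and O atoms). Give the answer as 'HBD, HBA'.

1, 2

Donors: find every N or O and count the H atoms it carries.
  atom 1 (O): bond orders sum to 2 → 0 H
  atom 6 (O): bond orders sum to 1 → 1 H
Lipinski HBD = 1.
Acceptors: N atoms = 0, O atoms = 2 → HBA = 2.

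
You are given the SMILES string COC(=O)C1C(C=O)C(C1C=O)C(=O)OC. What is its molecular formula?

Walk through each heavy atom and fill implicit hydrogens from standard valence (C 4, N 3, O 2, S 2, halogen 1):
  atom 1: C, bond orders sum to 1 (valence 4) → 3 H
  atom 2: O, bond orders sum to 2 (valence 2) → 0 H
  atom 3: C, bond orders sum to 4 (valence 4) → 0 H
  atom 4: O, bond orders sum to 2 (valence 2) → 0 H
  atom 5: C, bond orders sum to 3 (valence 4) → 1 H
  atom 6: C, bond orders sum to 3 (valence 4) → 1 H
  atom 7: C, bond orders sum to 3 (valence 4) → 1 H
  atom 8: O, bond orders sum to 2 (valence 2) → 0 H
  atom 9: C, bond orders sum to 3 (valence 4) → 1 H
  atom 10: C, bond orders sum to 3 (valence 4) → 1 H
  atom 11: C, bond orders sum to 3 (valence 4) → 1 H
  atom 12: O, bond orders sum to 2 (valence 2) → 0 H
  atom 13: C, bond orders sum to 4 (valence 4) → 0 H
  atom 14: O, bond orders sum to 2 (valence 2) → 0 H
  atom 15: O, bond orders sum to 2 (valence 2) → 0 H
  atom 16: C, bond orders sum to 1 (valence 4) → 3 H
Totals → C:10, H:12, O:6.
In Hill order: C10H12O6.

C10H12O6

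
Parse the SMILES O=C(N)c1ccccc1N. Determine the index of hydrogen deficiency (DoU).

Molecular formula: C7H8N2O.
DoU = (2C + 2 + N − H − X) / 2, where X is the halogen count and O/S are ignored.
    = (2·7 + 2 + 2 − 8 − 0) / 2 = 10 / 2 = 5.

5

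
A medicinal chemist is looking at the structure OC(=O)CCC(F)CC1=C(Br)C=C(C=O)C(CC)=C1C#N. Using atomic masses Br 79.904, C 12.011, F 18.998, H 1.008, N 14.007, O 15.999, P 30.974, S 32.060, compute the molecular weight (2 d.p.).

First, the molecular formula is C15H15BrFNO3 (counting implicit H from valence).
  Br: 1 × 79.904 = 79.904
  C: 15 × 12.011 = 180.165
  F: 1 × 18.998 = 18.998
  H: 15 × 1.008 = 15.120
  N: 1 × 14.007 = 14.007
  O: 3 × 15.999 = 47.997
Sum: 1×79.904 + 15×12.011 + 1×18.998 + 15×1.008 + 1×14.007 + 3×15.999 = 356.191 → 356.19 g/mol.

356.19 g/mol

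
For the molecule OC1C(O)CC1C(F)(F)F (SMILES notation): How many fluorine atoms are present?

3

Scan the SMILES for F atoms (remember two-letter symbols like Cl and Br are single atoms).
Fluorine count: 3.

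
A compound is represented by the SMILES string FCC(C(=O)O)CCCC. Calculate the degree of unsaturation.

Molecular formula: C7H13FO2.
DoU = (2C + 2 + N − H − X) / 2, where X is the halogen count and O/S are ignored.
    = (2·7 + 2 + 0 − 13 − 1) / 2 = 2 / 2 = 1.

1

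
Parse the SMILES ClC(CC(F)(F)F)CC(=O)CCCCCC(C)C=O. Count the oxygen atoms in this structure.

Scan the SMILES for O atoms (remember two-letter symbols like Cl and Br are single atoms).
Oxygen count: 2.

2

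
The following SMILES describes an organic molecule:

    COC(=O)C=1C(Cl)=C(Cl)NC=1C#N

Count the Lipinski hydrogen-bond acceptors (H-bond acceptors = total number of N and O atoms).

4

N atoms: 2; O atoms: 2.
Lipinski HBA = 2 + 2 = 4.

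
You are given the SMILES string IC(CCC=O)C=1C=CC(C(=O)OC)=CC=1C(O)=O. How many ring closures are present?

1

In SMILES, each pair of matching ring-closure digits denotes one ring-closing bond; the number of such bonds equals the number of independent rings.
Ring-closure bonds here: 1.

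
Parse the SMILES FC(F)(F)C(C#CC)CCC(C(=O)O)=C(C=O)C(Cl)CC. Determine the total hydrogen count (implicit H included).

16

Walk through each heavy atom and fill implicit hydrogens from standard valence (C 4, N 3, O 2, S 2, halogen 1):
  atom 1: F (halogen, monovalent) → 0 H
  atom 2: C, bond orders sum to 4 (valence 4) → 0 H
  atom 3: F (halogen, monovalent) → 0 H
  atom 4: F (halogen, monovalent) → 0 H
  atom 5: C, bond orders sum to 3 (valence 4) → 1 H
  atom 6: C, bond orders sum to 4 (valence 4) → 0 H
  atom 7: C, bond orders sum to 4 (valence 4) → 0 H
  atom 8: C, bond orders sum to 1 (valence 4) → 3 H
  atom 9: C, bond orders sum to 2 (valence 4) → 2 H
  atom 10: C, bond orders sum to 2 (valence 4) → 2 H
  atom 11: C, bond orders sum to 4 (valence 4) → 0 H
  atom 12: C, bond orders sum to 4 (valence 4) → 0 H
  atom 13: O, bond orders sum to 2 (valence 2) → 0 H
  atom 14: O, bond orders sum to 1 (valence 2) → 1 H
  atom 15: C, bond orders sum to 4 (valence 4) → 0 H
  atom 16: C, bond orders sum to 3 (valence 4) → 1 H
  atom 17: O, bond orders sum to 2 (valence 2) → 0 H
  atom 18: C, bond orders sum to 3 (valence 4) → 1 H
  atom 19: Cl (halogen, monovalent) → 0 H
  atom 20: C, bond orders sum to 2 (valence 4) → 2 H
  atom 21: C, bond orders sum to 1 (valence 4) → 3 H
Total hydrogens: 16.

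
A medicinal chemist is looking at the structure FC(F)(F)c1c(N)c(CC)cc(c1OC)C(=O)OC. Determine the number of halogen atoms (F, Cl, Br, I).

Halogen atoms appear at heavy-atom positions 1, 3, 4 (3×F).
Other groups present: 1 ester, 1 ether, 1 primary amine.
Halogen count: 3.

3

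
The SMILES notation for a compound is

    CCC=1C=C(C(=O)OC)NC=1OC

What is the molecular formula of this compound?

C9H13NO3

Walk through each heavy atom and fill implicit hydrogens from standard valence (C 4, N 3, O 2, S 2, halogen 1):
  atom 1: C, bond orders sum to 1 (valence 4) → 3 H
  atom 2: C, bond orders sum to 2 (valence 4) → 2 H
  atom 3: C, bond orders sum to 4 (valence 4) → 0 H
  atom 4: C, bond orders sum to 3 (valence 4) → 1 H
  atom 5: C, bond orders sum to 4 (valence 4) → 0 H
  atom 6: C, bond orders sum to 4 (valence 4) → 0 H
  atom 7: O, bond orders sum to 2 (valence 2) → 0 H
  atom 8: O, bond orders sum to 2 (valence 2) → 0 H
  atom 9: C, bond orders sum to 1 (valence 4) → 3 H
  atom 10: N, bond orders sum to 2 (valence 3) → 1 H
  atom 11: C, bond orders sum to 4 (valence 4) → 0 H
  atom 12: O, bond orders sum to 2 (valence 2) → 0 H
  atom 13: C, bond orders sum to 1 (valence 4) → 3 H
Totals → C:9, H:13, N:1, O:3.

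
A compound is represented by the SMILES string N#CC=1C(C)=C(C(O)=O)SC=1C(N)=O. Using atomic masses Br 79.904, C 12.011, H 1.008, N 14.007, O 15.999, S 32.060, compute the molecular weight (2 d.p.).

First, the molecular formula is C8H6N2O3S (counting implicit H from valence).
  C: 8 × 12.011 = 96.088
  H: 6 × 1.008 = 6.048
  N: 2 × 14.007 = 28.014
  O: 3 × 15.999 = 47.997
  S: 1 × 32.060 = 32.060
Sum: 8×12.011 + 6×1.008 + 2×14.007 + 3×15.999 + 1×32.060 = 210.207 → 210.21 g/mol.

210.21 g/mol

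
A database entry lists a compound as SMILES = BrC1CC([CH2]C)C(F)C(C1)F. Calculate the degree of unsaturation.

1

Molecular formula: C8H13BrF2.
DoU = (2C + 2 + N − H − X) / 2, where X is the halogen count and O/S are ignored.
    = (2·8 + 2 + 0 − 13 − 3) / 2 = 2 / 2 = 1.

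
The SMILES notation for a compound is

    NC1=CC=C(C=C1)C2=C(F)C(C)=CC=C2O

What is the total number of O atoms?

Scan the SMILES for O atoms (remember two-letter symbols like Cl and Br are single atoms).
Oxygen count: 1.

1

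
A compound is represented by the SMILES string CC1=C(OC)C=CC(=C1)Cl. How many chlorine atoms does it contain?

1

Scan the SMILES for Cl atoms (remember two-letter symbols like Cl and Br are single atoms).
Chlorine count: 1.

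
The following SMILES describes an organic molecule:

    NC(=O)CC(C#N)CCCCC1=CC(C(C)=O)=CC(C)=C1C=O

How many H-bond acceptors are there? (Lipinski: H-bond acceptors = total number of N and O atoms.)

N atoms: 2; O atoms: 3.
Lipinski HBA = 2 + 3 = 5.

5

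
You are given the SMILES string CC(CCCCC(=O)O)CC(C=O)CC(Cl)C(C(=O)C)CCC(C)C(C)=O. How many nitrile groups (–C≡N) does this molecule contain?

Scan the SMILES for the nitrile motif — none present.
Groups that are present: 1 aldehyde, 1 carboxylic acid, 2 ketone.

0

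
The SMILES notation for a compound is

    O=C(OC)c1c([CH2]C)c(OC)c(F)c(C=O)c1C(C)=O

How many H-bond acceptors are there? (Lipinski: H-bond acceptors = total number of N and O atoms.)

N atoms: 0; O atoms: 5.
Lipinski HBA = 0 + 5 = 5.

5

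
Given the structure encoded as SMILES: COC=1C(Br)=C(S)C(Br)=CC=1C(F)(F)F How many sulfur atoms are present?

1

Scan the SMILES for S atoms (remember two-letter symbols like Cl and Br are single atoms).
Sulfur count: 1.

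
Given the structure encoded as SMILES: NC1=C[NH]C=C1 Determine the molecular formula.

Walk through each heavy atom and fill implicit hydrogens from standard valence (C 4, N 3, O 2, S 2, halogen 1):
  atom 1: N, bond orders sum to 1 (valence 3) → 2 H
  atom 2: C, bond orders sum to 4 (valence 4) → 0 H
  atom 3: C, bond orders sum to 3 (valence 4) → 1 H
  atom 4: N with explicit H count 1
  atom 5: C, bond orders sum to 3 (valence 4) → 1 H
  atom 6: C, bond orders sum to 3 (valence 4) → 1 H
Totals → C:4, H:6, N:2.
In Hill order: C4H6N2.

C4H6N2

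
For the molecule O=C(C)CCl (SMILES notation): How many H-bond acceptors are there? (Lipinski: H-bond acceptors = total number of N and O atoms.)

N atoms: 0; O atoms: 1.
Lipinski HBA = 0 + 1 = 1.

1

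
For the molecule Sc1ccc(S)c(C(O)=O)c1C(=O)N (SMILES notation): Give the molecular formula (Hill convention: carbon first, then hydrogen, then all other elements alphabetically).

C8H7NO3S2

Walk through each heavy atom and fill implicit hydrogens from standard valence (C 4, N 3, O 2, S 2, halogen 1); for lowercase aromatic atoms, an aromatic c carries 1 H when it has two neighbours and 0 H with three, and aromatic n carries 0 H:
  atom 1: S, bond orders sum to 1 (valence 2) → 1 H
  atom 2: aromatic c, 3 neighbours → 0 H
  atom 3: aromatic c, 2 neighbours → 1 H
  atom 4: aromatic c, 2 neighbours → 1 H
  atom 5: aromatic c, 3 neighbours → 0 H
  atom 6: S, bond orders sum to 1 (valence 2) → 1 H
  atom 7: aromatic c, 3 neighbours → 0 H
  atom 8: C, bond orders sum to 4 (valence 4) → 0 H
  atom 9: O, bond orders sum to 1 (valence 2) → 1 H
  atom 10: O, bond orders sum to 2 (valence 2) → 0 H
  atom 11: aromatic c, 3 neighbours → 0 H
  atom 12: C, bond orders sum to 4 (valence 4) → 0 H
  atom 13: O, bond orders sum to 2 (valence 2) → 0 H
  atom 14: N, bond orders sum to 1 (valence 3) → 2 H
Totals → C:8, H:7, N:1, O:3, S:2.
In Hill order: C8H7NO3S2.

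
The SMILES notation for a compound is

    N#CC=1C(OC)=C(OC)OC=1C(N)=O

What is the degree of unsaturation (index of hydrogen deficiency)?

Molecular formula: C8H8N2O4.
DoU = (2C + 2 + N − H − X) / 2, where X is the halogen count and O/S are ignored.
    = (2·8 + 2 + 2 − 8 − 0) / 2 = 12 / 2 = 6.

6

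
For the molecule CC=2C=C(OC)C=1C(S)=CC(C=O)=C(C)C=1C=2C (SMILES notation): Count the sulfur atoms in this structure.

1

Scan the SMILES for S atoms (remember two-letter symbols like Cl and Br are single atoms).
Sulfur count: 1.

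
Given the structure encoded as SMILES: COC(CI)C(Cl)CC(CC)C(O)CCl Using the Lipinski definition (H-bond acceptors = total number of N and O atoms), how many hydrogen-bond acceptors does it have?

2

N atoms: 0; O atoms: 2.
Lipinski HBA = 0 + 2 = 2.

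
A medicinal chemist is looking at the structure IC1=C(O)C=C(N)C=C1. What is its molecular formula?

C6H6INO

Walk through each heavy atom and fill implicit hydrogens from standard valence (C 4, N 3, O 2, S 2, halogen 1):
  atom 1: I (halogen, monovalent) → 0 H
  atom 2: C, bond orders sum to 4 (valence 4) → 0 H
  atom 3: C, bond orders sum to 4 (valence 4) → 0 H
  atom 4: O, bond orders sum to 1 (valence 2) → 1 H
  atom 5: C, bond orders sum to 3 (valence 4) → 1 H
  atom 6: C, bond orders sum to 4 (valence 4) → 0 H
  atom 7: N, bond orders sum to 1 (valence 3) → 2 H
  atom 8: C, bond orders sum to 3 (valence 4) → 1 H
  atom 9: C, bond orders sum to 3 (valence 4) → 1 H
Totals → C:6, H:6, I:1, N:1, O:1.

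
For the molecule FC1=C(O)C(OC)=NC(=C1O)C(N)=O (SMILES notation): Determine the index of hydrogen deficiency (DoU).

5

Molecular formula: C7H7FN2O4.
DoU = (2C + 2 + N − H − X) / 2, where X is the halogen count and O/S are ignored.
    = (2·7 + 2 + 2 − 7 − 1) / 2 = 10 / 2 = 5.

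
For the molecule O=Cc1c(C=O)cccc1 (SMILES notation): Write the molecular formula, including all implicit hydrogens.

Walk through each heavy atom and fill implicit hydrogens from standard valence (C 4, N 3, O 2, S 2, halogen 1); for lowercase aromatic atoms, an aromatic c carries 1 H when it has two neighbours and 0 H with three, and aromatic n carries 0 H:
  atom 1: O, bond orders sum to 2 (valence 2) → 0 H
  atom 2: C, bond orders sum to 3 (valence 4) → 1 H
  atom 3: aromatic c, 3 neighbours → 0 H
  atom 4: aromatic c, 3 neighbours → 0 H
  atom 5: C, bond orders sum to 3 (valence 4) → 1 H
  atom 6: O, bond orders sum to 2 (valence 2) → 0 H
  atom 7: aromatic c, 2 neighbours → 1 H
  atom 8: aromatic c, 2 neighbours → 1 H
  atom 9: aromatic c, 2 neighbours → 1 H
  atom 10: aromatic c, 2 neighbours → 1 H
Totals → C:8, H:6, O:2.

C8H6O2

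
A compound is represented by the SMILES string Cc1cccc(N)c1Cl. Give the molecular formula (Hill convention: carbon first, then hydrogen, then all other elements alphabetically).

C7H8ClN

Walk through each heavy atom and fill implicit hydrogens from standard valence (C 4, N 3, O 2, S 2, halogen 1); for lowercase aromatic atoms, an aromatic c carries 1 H when it has two neighbours and 0 H with three, and aromatic n carries 0 H:
  atom 1: C, bond orders sum to 1 (valence 4) → 3 H
  atom 2: aromatic c, 3 neighbours → 0 H
  atom 3: aromatic c, 2 neighbours → 1 H
  atom 4: aromatic c, 2 neighbours → 1 H
  atom 5: aromatic c, 2 neighbours → 1 H
  atom 6: aromatic c, 3 neighbours → 0 H
  atom 7: N, bond orders sum to 1 (valence 3) → 2 H
  atom 8: aromatic c, 3 neighbours → 0 H
  atom 9: Cl (halogen, monovalent) → 0 H
Totals → C:7, H:8, Cl:1, N:1.
In Hill order: C7H8ClN.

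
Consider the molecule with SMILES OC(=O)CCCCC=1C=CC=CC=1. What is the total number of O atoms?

Scan the SMILES for O atoms (remember two-letter symbols like Cl and Br are single atoms).
Oxygen count: 2.

2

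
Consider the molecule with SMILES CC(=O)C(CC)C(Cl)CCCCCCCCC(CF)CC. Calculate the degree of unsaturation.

1

Degree of unsaturation = (number of rings) + (number of π bonds).
Ring closures in the SMILES: 0.
π bonds: 1 double bond (each 1 DoU) → 1 DoU from unsaturation.
Total DoU = 0 + 1 = 1.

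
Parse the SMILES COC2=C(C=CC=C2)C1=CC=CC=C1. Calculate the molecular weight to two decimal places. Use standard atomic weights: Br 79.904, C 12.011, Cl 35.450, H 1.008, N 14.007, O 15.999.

184.24 g/mol

First, the molecular formula is C13H12O (counting implicit H from valence).
  C: 13 × 12.011 = 156.143
  H: 12 × 1.008 = 12.096
  O: 1 × 15.999 = 15.999
Sum: 13×12.011 + 12×1.008 + 1×15.999 = 184.238 → 184.24 g/mol.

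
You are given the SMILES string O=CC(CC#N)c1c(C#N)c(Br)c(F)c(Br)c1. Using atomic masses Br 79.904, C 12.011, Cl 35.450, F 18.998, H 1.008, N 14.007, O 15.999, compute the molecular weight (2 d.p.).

359.98 g/mol

First, the molecular formula is C11H5Br2FN2O (counting implicit H from valence).
  Br: 2 × 79.904 = 159.808
  C: 11 × 12.011 = 132.121
  F: 1 × 18.998 = 18.998
  H: 5 × 1.008 = 5.040
  N: 2 × 14.007 = 28.014
  O: 1 × 15.999 = 15.999
Sum: 2×79.904 + 11×12.011 + 1×18.998 + 5×1.008 + 2×14.007 + 1×15.999 = 359.980 → 359.98 g/mol.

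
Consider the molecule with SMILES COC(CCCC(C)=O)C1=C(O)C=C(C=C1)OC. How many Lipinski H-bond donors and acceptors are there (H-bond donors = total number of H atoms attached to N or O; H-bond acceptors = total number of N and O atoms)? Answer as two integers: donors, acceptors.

1, 4

Donors: find every N or O and count the H atoms it carries.
  atom 2 (O): bond orders sum to 2 → 0 H
  atom 9 (O): bond orders sum to 2 → 0 H
  atom 12 (O): bond orders sum to 1 → 1 H
  atom 17 (O): bond orders sum to 2 → 0 H
Lipinski HBD = 1.
Acceptors: N atoms = 0, O atoms = 4 → HBA = 4.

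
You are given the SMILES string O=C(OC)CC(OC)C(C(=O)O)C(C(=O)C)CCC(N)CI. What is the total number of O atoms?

Scan the SMILES for O atoms (remember two-letter symbols like Cl and Br are single atoms).
Oxygen count: 6.

6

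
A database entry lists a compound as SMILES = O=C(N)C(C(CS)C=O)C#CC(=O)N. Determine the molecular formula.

Walk through each heavy atom and fill implicit hydrogens from standard valence (C 4, N 3, O 2, S 2, halogen 1):
  atom 1: O, bond orders sum to 2 (valence 2) → 0 H
  atom 2: C, bond orders sum to 4 (valence 4) → 0 H
  atom 3: N, bond orders sum to 1 (valence 3) → 2 H
  atom 4: C, bond orders sum to 3 (valence 4) → 1 H
  atom 5: C, bond orders sum to 3 (valence 4) → 1 H
  atom 6: C, bond orders sum to 2 (valence 4) → 2 H
  atom 7: S, bond orders sum to 1 (valence 2) → 1 H
  atom 8: C, bond orders sum to 3 (valence 4) → 1 H
  atom 9: O, bond orders sum to 2 (valence 2) → 0 H
  atom 10: C, bond orders sum to 4 (valence 4) → 0 H
  atom 11: C, bond orders sum to 4 (valence 4) → 0 H
  atom 12: C, bond orders sum to 4 (valence 4) → 0 H
  atom 13: O, bond orders sum to 2 (valence 2) → 0 H
  atom 14: N, bond orders sum to 1 (valence 3) → 2 H
Totals → C:8, H:10, N:2, O:3, S:1.

C8H10N2O3S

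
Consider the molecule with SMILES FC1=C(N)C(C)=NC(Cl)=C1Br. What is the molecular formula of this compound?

Walk through each heavy atom and fill implicit hydrogens from standard valence (C 4, N 3, O 2, S 2, halogen 1):
  atom 1: F (halogen, monovalent) → 0 H
  atom 2: C, bond orders sum to 4 (valence 4) → 0 H
  atom 3: C, bond orders sum to 4 (valence 4) → 0 H
  atom 4: N, bond orders sum to 1 (valence 3) → 2 H
  atom 5: C, bond orders sum to 4 (valence 4) → 0 H
  atom 6: C, bond orders sum to 1 (valence 4) → 3 H
  atom 7: N, bond orders sum to 3 (valence 3) → 0 H
  atom 8: C, bond orders sum to 4 (valence 4) → 0 H
  atom 9: Cl (halogen, monovalent) → 0 H
  atom 10: C, bond orders sum to 4 (valence 4) → 0 H
  atom 11: Br (halogen, monovalent) → 0 H
Totals → C:6, H:5, Br:1, Cl:1, F:1, N:2.
In Hill order: C6H5BrClFN2.

C6H5BrClFN2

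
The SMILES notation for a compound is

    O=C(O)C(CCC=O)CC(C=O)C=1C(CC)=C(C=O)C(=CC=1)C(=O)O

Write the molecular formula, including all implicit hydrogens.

C18H20O7

Walk through each heavy atom and fill implicit hydrogens from standard valence (C 4, N 3, O 2, S 2, halogen 1):
  atom 1: O, bond orders sum to 2 (valence 2) → 0 H
  atom 2: C, bond orders sum to 4 (valence 4) → 0 H
  atom 3: O, bond orders sum to 1 (valence 2) → 1 H
  atom 4: C, bond orders sum to 3 (valence 4) → 1 H
  atom 5: C, bond orders sum to 2 (valence 4) → 2 H
  atom 6: C, bond orders sum to 2 (valence 4) → 2 H
  atom 7: C, bond orders sum to 3 (valence 4) → 1 H
  atom 8: O, bond orders sum to 2 (valence 2) → 0 H
  atom 9: C, bond orders sum to 2 (valence 4) → 2 H
  atom 10: C, bond orders sum to 3 (valence 4) → 1 H
  atom 11: C, bond orders sum to 3 (valence 4) → 1 H
  atom 12: O, bond orders sum to 2 (valence 2) → 0 H
  atom 13: C, bond orders sum to 4 (valence 4) → 0 H
  atom 14: C, bond orders sum to 4 (valence 4) → 0 H
  atom 15: C, bond orders sum to 2 (valence 4) → 2 H
  atom 16: C, bond orders sum to 1 (valence 4) → 3 H
  atom 17: C, bond orders sum to 4 (valence 4) → 0 H
  atom 18: C, bond orders sum to 3 (valence 4) → 1 H
  atom 19: O, bond orders sum to 2 (valence 2) → 0 H
  atom 20: C, bond orders sum to 4 (valence 4) → 0 H
  atom 21: C, bond orders sum to 3 (valence 4) → 1 H
  atom 22: C, bond orders sum to 3 (valence 4) → 1 H
  atom 23: C, bond orders sum to 4 (valence 4) → 0 H
  atom 24: O, bond orders sum to 2 (valence 2) → 0 H
  atom 25: O, bond orders sum to 1 (valence 2) → 1 H
Totals → C:18, H:20, O:7.
In Hill order: C18H20O7.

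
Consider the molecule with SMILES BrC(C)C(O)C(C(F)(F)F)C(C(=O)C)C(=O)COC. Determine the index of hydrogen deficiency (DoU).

Molecular formula: C11H16BrF3O4.
DoU = (2C + 2 + N − H − X) / 2, where X is the halogen count and O/S are ignored.
    = (2·11 + 2 + 0 − 16 − 4) / 2 = 4 / 2 = 2.

2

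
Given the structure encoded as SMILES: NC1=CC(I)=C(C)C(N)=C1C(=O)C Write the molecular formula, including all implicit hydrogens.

C9H11IN2O

Walk through each heavy atom and fill implicit hydrogens from standard valence (C 4, N 3, O 2, S 2, halogen 1):
  atom 1: N, bond orders sum to 1 (valence 3) → 2 H
  atom 2: C, bond orders sum to 4 (valence 4) → 0 H
  atom 3: C, bond orders sum to 3 (valence 4) → 1 H
  atom 4: C, bond orders sum to 4 (valence 4) → 0 H
  atom 5: I (halogen, monovalent) → 0 H
  atom 6: C, bond orders sum to 4 (valence 4) → 0 H
  atom 7: C, bond orders sum to 1 (valence 4) → 3 H
  atom 8: C, bond orders sum to 4 (valence 4) → 0 H
  atom 9: N, bond orders sum to 1 (valence 3) → 2 H
  atom 10: C, bond orders sum to 4 (valence 4) → 0 H
  atom 11: C, bond orders sum to 4 (valence 4) → 0 H
  atom 12: O, bond orders sum to 2 (valence 2) → 0 H
  atom 13: C, bond orders sum to 1 (valence 4) → 3 H
Totals → C:9, H:11, I:1, N:2, O:1.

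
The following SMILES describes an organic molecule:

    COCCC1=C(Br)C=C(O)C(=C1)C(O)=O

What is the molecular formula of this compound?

Walk through each heavy atom and fill implicit hydrogens from standard valence (C 4, N 3, O 2, S 2, halogen 1):
  atom 1: C, bond orders sum to 1 (valence 4) → 3 H
  atom 2: O, bond orders sum to 2 (valence 2) → 0 H
  atom 3: C, bond orders sum to 2 (valence 4) → 2 H
  atom 4: C, bond orders sum to 2 (valence 4) → 2 H
  atom 5: C, bond orders sum to 4 (valence 4) → 0 H
  atom 6: C, bond orders sum to 4 (valence 4) → 0 H
  atom 7: Br (halogen, monovalent) → 0 H
  atom 8: C, bond orders sum to 3 (valence 4) → 1 H
  atom 9: C, bond orders sum to 4 (valence 4) → 0 H
  atom 10: O, bond orders sum to 1 (valence 2) → 1 H
  atom 11: C, bond orders sum to 4 (valence 4) → 0 H
  atom 12: C, bond orders sum to 3 (valence 4) → 1 H
  atom 13: C, bond orders sum to 4 (valence 4) → 0 H
  atom 14: O, bond orders sum to 1 (valence 2) → 1 H
  atom 15: O, bond orders sum to 2 (valence 2) → 0 H
Totals → C:10, H:11, Br:1, O:4.

C10H11BrO4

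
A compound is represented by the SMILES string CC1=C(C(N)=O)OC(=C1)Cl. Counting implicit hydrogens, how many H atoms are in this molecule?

Walk through each heavy atom and fill implicit hydrogens from standard valence (C 4, N 3, O 2, S 2, halogen 1):
  atom 1: C, bond orders sum to 1 (valence 4) → 3 H
  atom 2: C, bond orders sum to 4 (valence 4) → 0 H
  atom 3: C, bond orders sum to 4 (valence 4) → 0 H
  atom 4: C, bond orders sum to 4 (valence 4) → 0 H
  atom 5: N, bond orders sum to 1 (valence 3) → 2 H
  atom 6: O, bond orders sum to 2 (valence 2) → 0 H
  atom 7: O, bond orders sum to 2 (valence 2) → 0 H
  atom 8: C, bond orders sum to 4 (valence 4) → 0 H
  atom 9: C, bond orders sum to 3 (valence 4) → 1 H
  atom 10: Cl (halogen, monovalent) → 0 H
Total hydrogens: 6.

6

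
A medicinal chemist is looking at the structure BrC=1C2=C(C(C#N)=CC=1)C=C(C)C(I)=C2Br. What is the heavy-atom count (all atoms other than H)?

Every atom symbol written in the SMILES (organic subset) is one heavy atom; implicit H are not written.
Heavy atoms by element → Br:2, C:12, I:1, N:1.
Total: 16.

16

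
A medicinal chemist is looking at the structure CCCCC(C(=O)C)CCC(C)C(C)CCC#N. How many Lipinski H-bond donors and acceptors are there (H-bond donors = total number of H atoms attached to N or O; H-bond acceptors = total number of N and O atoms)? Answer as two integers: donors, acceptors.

0, 2

Donors: find every N or O and count the H atoms it carries.
  atom 7 (O): bond orders sum to 2 → 0 H
  atom 18 (N): bond orders sum to 3 → 0 H
Lipinski HBD = 0.
Acceptors: N atoms = 1, O atoms = 1 → HBA = 2.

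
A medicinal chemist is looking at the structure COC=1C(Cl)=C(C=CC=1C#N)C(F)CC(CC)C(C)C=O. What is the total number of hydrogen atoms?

Walk through each heavy atom and fill implicit hydrogens from standard valence (C 4, N 3, O 2, S 2, halogen 1):
  atom 1: C, bond orders sum to 1 (valence 4) → 3 H
  atom 2: O, bond orders sum to 2 (valence 2) → 0 H
  atom 3: C, bond orders sum to 4 (valence 4) → 0 H
  atom 4: C, bond orders sum to 4 (valence 4) → 0 H
  atom 5: Cl (halogen, monovalent) → 0 H
  atom 6: C, bond orders sum to 4 (valence 4) → 0 H
  atom 7: C, bond orders sum to 3 (valence 4) → 1 H
  atom 8: C, bond orders sum to 3 (valence 4) → 1 H
  atom 9: C, bond orders sum to 4 (valence 4) → 0 H
  atom 10: C, bond orders sum to 4 (valence 4) → 0 H
  atom 11: N, bond orders sum to 3 (valence 3) → 0 H
  atom 12: C, bond orders sum to 3 (valence 4) → 1 H
  atom 13: F (halogen, monovalent) → 0 H
  atom 14: C, bond orders sum to 2 (valence 4) → 2 H
  atom 15: C, bond orders sum to 3 (valence 4) → 1 H
  atom 16: C, bond orders sum to 2 (valence 4) → 2 H
  atom 17: C, bond orders sum to 1 (valence 4) → 3 H
  atom 18: C, bond orders sum to 3 (valence 4) → 1 H
  atom 19: C, bond orders sum to 1 (valence 4) → 3 H
  atom 20: C, bond orders sum to 3 (valence 4) → 1 H
  atom 21: O, bond orders sum to 2 (valence 2) → 0 H
Total hydrogens: 19.

19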